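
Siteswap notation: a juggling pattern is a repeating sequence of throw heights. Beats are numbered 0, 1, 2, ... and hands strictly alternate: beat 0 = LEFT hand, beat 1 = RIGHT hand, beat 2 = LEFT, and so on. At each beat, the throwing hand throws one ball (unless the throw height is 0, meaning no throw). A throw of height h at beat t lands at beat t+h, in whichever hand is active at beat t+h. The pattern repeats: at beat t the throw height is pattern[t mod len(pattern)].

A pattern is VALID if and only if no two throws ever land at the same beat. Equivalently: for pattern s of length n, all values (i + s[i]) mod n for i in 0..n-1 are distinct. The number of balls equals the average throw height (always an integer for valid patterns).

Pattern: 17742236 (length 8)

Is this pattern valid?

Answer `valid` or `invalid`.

i=0: (i + s[i]) mod n = (0 + 1) mod 8 = 1
i=1: (i + s[i]) mod n = (1 + 7) mod 8 = 0
i=2: (i + s[i]) mod n = (2 + 7) mod 8 = 1
i=3: (i + s[i]) mod n = (3 + 4) mod 8 = 7
i=4: (i + s[i]) mod n = (4 + 2) mod 8 = 6
i=5: (i + s[i]) mod n = (5 + 2) mod 8 = 7
i=6: (i + s[i]) mod n = (6 + 3) mod 8 = 1
i=7: (i + s[i]) mod n = (7 + 6) mod 8 = 5
Residues: [1, 0, 1, 7, 6, 7, 1, 5], distinct: False

Answer: invalid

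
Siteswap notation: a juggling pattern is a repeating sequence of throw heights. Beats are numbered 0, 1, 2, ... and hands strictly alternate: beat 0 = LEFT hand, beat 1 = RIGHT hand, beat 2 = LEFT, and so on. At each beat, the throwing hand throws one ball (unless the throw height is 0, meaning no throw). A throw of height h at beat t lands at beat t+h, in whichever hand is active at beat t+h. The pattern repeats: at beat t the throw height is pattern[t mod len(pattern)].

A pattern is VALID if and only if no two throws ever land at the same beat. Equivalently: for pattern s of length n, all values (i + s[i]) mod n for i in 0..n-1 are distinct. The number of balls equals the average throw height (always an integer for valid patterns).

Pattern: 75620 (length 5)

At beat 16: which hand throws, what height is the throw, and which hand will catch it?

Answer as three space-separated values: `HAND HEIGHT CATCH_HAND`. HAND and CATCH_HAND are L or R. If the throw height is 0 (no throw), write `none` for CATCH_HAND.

Beat 16: 16 mod 2 = 0, so hand = L
Throw height = pattern[16 mod 5] = pattern[1] = 5
Lands at beat 16+5=21, 21 mod 2 = 1, so catch hand = R

Answer: L 5 R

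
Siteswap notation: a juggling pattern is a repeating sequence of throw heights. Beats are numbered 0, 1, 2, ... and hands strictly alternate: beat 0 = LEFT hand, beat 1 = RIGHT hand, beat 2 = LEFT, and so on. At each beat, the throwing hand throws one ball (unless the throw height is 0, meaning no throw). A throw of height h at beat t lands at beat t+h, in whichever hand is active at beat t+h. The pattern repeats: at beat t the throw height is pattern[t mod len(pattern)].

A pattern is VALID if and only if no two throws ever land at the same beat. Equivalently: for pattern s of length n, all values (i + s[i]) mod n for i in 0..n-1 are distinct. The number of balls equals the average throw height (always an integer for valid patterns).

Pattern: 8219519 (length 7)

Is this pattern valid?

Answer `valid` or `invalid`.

Answer: invalid

Derivation:
i=0: (i + s[i]) mod n = (0 + 8) mod 7 = 1
i=1: (i + s[i]) mod n = (1 + 2) mod 7 = 3
i=2: (i + s[i]) mod n = (2 + 1) mod 7 = 3
i=3: (i + s[i]) mod n = (3 + 9) mod 7 = 5
i=4: (i + s[i]) mod n = (4 + 5) mod 7 = 2
i=5: (i + s[i]) mod n = (5 + 1) mod 7 = 6
i=6: (i + s[i]) mod n = (6 + 9) mod 7 = 1
Residues: [1, 3, 3, 5, 2, 6, 1], distinct: False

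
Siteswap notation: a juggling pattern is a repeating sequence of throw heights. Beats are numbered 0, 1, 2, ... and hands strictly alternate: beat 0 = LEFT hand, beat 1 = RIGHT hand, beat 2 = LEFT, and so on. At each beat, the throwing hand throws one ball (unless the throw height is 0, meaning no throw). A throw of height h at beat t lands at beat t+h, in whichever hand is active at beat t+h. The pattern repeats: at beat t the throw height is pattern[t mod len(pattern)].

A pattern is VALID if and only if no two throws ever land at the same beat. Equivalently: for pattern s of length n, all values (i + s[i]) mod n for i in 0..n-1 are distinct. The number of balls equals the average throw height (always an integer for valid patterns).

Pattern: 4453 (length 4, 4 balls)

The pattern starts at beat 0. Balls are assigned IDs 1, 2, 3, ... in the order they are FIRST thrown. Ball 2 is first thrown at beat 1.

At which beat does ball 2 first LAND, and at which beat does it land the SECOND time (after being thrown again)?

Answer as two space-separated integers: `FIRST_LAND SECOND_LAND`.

Beat 0 (L): throw ball1 h=4 -> lands@4:L; in-air after throw: [b1@4:L]
Beat 1 (R): throw ball2 h=4 -> lands@5:R; in-air after throw: [b1@4:L b2@5:R]
Beat 2 (L): throw ball3 h=5 -> lands@7:R; in-air after throw: [b1@4:L b2@5:R b3@7:R]
Beat 3 (R): throw ball4 h=3 -> lands@6:L; in-air after throw: [b1@4:L b2@5:R b4@6:L b3@7:R]
Beat 4 (L): throw ball1 h=4 -> lands@8:L; in-air after throw: [b2@5:R b4@6:L b3@7:R b1@8:L]
Beat 5 (R): throw ball2 h=4 -> lands@9:R; in-air after throw: [b4@6:L b3@7:R b1@8:L b2@9:R]
Beat 6 (L): throw ball4 h=5 -> lands@11:R; in-air after throw: [b3@7:R b1@8:L b2@9:R b4@11:R]
Beat 7 (R): throw ball3 h=3 -> lands@10:L; in-air after throw: [b1@8:L b2@9:R b3@10:L b4@11:R]
Beat 8 (L): throw ball1 h=4 -> lands@12:L; in-air after throw: [b2@9:R b3@10:L b4@11:R b1@12:L]
Beat 9 (R): throw ball2 h=4 -> lands@13:R; in-air after throw: [b3@10:L b4@11:R b1@12:L b2@13:R]
Ball 2: thrown@1 h=4 -> first land @5; rethrown@5 h=4 -> second land @9

Answer: 5 9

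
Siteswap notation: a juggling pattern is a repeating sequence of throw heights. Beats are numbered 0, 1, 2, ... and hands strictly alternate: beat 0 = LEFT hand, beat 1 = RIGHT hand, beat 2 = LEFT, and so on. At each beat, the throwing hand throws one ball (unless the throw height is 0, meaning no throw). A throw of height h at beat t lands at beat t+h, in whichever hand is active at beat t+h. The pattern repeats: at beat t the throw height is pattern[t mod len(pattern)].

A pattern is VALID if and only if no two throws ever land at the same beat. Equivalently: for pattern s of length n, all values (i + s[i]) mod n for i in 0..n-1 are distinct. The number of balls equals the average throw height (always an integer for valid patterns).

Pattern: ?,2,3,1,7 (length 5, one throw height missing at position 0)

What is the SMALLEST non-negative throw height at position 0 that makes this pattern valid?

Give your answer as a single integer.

Answer: 2

Derivation:
i=0: s[i]=? (unknown)
i=1: (1 + 2) mod 5 = 3
i=2: (2 + 3) mod 5 = 0
i=3: (3 + 1) mod 5 = 4
i=4: (4 + 7) mod 5 = 1
Known residues: [0, 1, 3, 4]; need a permutation of 0..4, so missing residue r = 2
Need (0 + s) mod 5 = 2; smallest s = (2 - 0) mod 5 = 2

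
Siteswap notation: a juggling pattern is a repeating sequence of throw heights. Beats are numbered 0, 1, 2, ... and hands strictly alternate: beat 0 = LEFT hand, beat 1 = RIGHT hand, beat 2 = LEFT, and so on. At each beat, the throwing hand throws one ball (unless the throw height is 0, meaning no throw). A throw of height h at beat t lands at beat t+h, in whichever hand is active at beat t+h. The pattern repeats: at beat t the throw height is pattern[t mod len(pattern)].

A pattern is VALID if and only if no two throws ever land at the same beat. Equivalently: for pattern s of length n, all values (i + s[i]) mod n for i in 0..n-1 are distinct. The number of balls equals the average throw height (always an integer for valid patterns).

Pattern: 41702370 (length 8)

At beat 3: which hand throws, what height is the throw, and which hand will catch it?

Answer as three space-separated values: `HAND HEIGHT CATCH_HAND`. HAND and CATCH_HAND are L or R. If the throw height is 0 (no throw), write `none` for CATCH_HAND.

Answer: R 0 none

Derivation:
Beat 3: 3 mod 2 = 1, so hand = R
Throw height = pattern[3 mod 8] = pattern[3] = 0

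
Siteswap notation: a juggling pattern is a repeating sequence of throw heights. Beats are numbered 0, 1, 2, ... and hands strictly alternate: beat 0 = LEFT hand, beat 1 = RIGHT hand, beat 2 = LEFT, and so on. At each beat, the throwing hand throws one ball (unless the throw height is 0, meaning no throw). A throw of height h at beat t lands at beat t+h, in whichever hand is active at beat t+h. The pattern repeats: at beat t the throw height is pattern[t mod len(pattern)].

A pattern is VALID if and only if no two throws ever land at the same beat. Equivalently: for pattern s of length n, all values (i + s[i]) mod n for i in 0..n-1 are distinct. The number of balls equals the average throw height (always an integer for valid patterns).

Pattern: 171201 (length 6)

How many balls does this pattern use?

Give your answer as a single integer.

Pattern = [1, 7, 1, 2, 0, 1], length n = 6
  position 0: throw height = 1, running sum = 1
  position 1: throw height = 7, running sum = 8
  position 2: throw height = 1, running sum = 9
  position 3: throw height = 2, running sum = 11
  position 4: throw height = 0, running sum = 11
  position 5: throw height = 1, running sum = 12
Total sum = 12; balls = sum / n = 12 / 6 = 2

Answer: 2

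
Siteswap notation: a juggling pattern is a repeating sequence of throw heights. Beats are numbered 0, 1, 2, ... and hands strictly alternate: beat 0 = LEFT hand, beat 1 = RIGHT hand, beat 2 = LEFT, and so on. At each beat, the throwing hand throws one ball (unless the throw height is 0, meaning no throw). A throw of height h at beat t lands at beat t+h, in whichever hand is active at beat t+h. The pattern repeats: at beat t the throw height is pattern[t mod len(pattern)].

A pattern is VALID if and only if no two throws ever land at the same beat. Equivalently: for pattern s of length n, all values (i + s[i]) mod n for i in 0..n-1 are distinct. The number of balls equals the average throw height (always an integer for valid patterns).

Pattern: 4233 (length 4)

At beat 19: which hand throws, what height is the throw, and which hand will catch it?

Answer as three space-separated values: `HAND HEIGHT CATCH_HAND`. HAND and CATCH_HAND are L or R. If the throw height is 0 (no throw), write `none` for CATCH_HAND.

Beat 19: 19 mod 2 = 1, so hand = R
Throw height = pattern[19 mod 4] = pattern[3] = 3
Lands at beat 19+3=22, 22 mod 2 = 0, so catch hand = L

Answer: R 3 L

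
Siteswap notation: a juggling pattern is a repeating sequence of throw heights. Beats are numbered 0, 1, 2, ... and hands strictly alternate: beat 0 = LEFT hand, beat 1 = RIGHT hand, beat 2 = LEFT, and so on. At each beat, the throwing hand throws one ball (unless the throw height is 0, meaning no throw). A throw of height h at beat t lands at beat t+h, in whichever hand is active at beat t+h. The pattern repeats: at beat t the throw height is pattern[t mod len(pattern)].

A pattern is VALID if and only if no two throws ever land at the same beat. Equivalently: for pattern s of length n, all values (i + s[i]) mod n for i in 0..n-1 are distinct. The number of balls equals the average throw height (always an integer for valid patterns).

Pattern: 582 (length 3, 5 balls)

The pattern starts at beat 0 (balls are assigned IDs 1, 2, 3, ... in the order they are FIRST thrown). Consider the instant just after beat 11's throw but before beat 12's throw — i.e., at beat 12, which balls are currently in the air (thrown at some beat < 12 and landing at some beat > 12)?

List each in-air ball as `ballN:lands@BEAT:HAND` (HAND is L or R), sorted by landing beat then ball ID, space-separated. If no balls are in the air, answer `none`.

Answer: ball5:lands@13:R ball2:lands@14:L ball1:lands@15:R ball4:lands@18:L

Derivation:
Beat 0 (L): throw ball1 h=5 -> lands@5:R; in-air after throw: [b1@5:R]
Beat 1 (R): throw ball2 h=8 -> lands@9:R; in-air after throw: [b1@5:R b2@9:R]
Beat 2 (L): throw ball3 h=2 -> lands@4:L; in-air after throw: [b3@4:L b1@5:R b2@9:R]
Beat 3 (R): throw ball4 h=5 -> lands@8:L; in-air after throw: [b3@4:L b1@5:R b4@8:L b2@9:R]
Beat 4 (L): throw ball3 h=8 -> lands@12:L; in-air after throw: [b1@5:R b4@8:L b2@9:R b3@12:L]
Beat 5 (R): throw ball1 h=2 -> lands@7:R; in-air after throw: [b1@7:R b4@8:L b2@9:R b3@12:L]
Beat 6 (L): throw ball5 h=5 -> lands@11:R; in-air after throw: [b1@7:R b4@8:L b2@9:R b5@11:R b3@12:L]
Beat 7 (R): throw ball1 h=8 -> lands@15:R; in-air after throw: [b4@8:L b2@9:R b5@11:R b3@12:L b1@15:R]
Beat 8 (L): throw ball4 h=2 -> lands@10:L; in-air after throw: [b2@9:R b4@10:L b5@11:R b3@12:L b1@15:R]
Beat 9 (R): throw ball2 h=5 -> lands@14:L; in-air after throw: [b4@10:L b5@11:R b3@12:L b2@14:L b1@15:R]
Beat 10 (L): throw ball4 h=8 -> lands@18:L; in-air after throw: [b5@11:R b3@12:L b2@14:L b1@15:R b4@18:L]
Beat 11 (R): throw ball5 h=2 -> lands@13:R; in-air after throw: [b3@12:L b5@13:R b2@14:L b1@15:R b4@18:L]
Beat 12 (L): throw ball3 h=5 -> lands@17:R; in-air after throw: [b5@13:R b2@14:L b1@15:R b3@17:R b4@18:L]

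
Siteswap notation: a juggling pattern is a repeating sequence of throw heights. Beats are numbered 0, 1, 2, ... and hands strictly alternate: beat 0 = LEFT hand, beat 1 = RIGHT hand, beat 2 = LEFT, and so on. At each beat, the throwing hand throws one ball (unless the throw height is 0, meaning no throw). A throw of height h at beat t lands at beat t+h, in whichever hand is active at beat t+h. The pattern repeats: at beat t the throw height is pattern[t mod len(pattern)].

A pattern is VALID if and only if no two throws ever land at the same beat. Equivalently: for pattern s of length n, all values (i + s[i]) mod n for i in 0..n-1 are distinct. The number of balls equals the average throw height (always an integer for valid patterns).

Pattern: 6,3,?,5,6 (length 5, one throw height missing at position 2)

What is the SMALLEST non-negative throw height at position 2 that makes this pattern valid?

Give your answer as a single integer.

Answer: 0

Derivation:
i=0: (0 + 6) mod 5 = 1
i=1: (1 + 3) mod 5 = 4
i=2: s[i]=? (unknown)
i=3: (3 + 5) mod 5 = 3
i=4: (4 + 6) mod 5 = 0
Known residues: [0, 1, 3, 4]; need a permutation of 0..4, so missing residue r = 2
Need (2 + s) mod 5 = 2; smallest s = (2 - 2) mod 5 = 0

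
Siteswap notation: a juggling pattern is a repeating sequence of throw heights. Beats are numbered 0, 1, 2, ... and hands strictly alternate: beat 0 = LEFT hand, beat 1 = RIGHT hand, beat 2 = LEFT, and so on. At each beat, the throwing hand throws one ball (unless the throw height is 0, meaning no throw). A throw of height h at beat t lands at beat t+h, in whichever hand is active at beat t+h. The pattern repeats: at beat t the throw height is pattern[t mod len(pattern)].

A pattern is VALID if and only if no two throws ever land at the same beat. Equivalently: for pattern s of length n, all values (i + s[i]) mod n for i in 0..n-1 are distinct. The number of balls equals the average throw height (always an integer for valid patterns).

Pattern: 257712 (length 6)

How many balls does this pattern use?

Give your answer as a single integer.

Pattern = [2, 5, 7, 7, 1, 2], length n = 6
  position 0: throw height = 2, running sum = 2
  position 1: throw height = 5, running sum = 7
  position 2: throw height = 7, running sum = 14
  position 3: throw height = 7, running sum = 21
  position 4: throw height = 1, running sum = 22
  position 5: throw height = 2, running sum = 24
Total sum = 24; balls = sum / n = 24 / 6 = 4

Answer: 4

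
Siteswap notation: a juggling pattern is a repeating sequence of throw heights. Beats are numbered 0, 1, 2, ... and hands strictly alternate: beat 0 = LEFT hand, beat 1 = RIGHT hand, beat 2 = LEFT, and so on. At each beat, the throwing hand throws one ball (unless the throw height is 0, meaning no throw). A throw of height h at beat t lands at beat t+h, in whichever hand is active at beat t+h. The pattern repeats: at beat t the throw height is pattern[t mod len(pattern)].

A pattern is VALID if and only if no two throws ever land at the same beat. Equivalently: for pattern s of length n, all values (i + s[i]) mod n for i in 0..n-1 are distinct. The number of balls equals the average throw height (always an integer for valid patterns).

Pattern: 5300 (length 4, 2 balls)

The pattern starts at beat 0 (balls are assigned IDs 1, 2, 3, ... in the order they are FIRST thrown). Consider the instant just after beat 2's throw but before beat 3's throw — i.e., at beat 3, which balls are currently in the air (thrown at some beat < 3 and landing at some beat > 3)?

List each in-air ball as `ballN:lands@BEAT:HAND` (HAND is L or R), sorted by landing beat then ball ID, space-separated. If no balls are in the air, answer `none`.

Beat 0 (L): throw ball1 h=5 -> lands@5:R; in-air after throw: [b1@5:R]
Beat 1 (R): throw ball2 h=3 -> lands@4:L; in-air after throw: [b2@4:L b1@5:R]

Answer: ball2:lands@4:L ball1:lands@5:R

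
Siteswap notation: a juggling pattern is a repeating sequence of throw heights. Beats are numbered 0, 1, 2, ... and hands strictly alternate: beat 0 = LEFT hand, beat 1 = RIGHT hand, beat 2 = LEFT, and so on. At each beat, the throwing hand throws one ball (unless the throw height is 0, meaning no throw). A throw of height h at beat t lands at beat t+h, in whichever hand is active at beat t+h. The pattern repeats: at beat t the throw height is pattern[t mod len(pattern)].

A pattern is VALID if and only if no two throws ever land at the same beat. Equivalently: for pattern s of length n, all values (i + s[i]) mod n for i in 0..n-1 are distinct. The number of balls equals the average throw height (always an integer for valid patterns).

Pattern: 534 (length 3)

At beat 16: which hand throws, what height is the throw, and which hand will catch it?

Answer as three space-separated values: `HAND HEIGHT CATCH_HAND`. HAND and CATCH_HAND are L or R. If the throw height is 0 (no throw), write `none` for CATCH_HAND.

Beat 16: 16 mod 2 = 0, so hand = L
Throw height = pattern[16 mod 3] = pattern[1] = 3
Lands at beat 16+3=19, 19 mod 2 = 1, so catch hand = R

Answer: L 3 R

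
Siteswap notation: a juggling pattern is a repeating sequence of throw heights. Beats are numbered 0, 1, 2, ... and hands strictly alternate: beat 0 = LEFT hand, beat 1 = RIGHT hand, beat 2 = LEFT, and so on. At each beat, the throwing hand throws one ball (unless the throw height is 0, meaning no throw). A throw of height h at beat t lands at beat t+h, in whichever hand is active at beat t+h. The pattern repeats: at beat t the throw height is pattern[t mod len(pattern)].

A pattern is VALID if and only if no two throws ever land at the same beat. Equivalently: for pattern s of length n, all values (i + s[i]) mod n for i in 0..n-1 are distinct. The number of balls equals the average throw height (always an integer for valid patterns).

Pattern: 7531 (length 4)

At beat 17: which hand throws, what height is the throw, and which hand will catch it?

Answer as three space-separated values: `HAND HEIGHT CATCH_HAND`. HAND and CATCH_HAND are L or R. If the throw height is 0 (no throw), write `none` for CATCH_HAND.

Beat 17: 17 mod 2 = 1, so hand = R
Throw height = pattern[17 mod 4] = pattern[1] = 5
Lands at beat 17+5=22, 22 mod 2 = 0, so catch hand = L

Answer: R 5 L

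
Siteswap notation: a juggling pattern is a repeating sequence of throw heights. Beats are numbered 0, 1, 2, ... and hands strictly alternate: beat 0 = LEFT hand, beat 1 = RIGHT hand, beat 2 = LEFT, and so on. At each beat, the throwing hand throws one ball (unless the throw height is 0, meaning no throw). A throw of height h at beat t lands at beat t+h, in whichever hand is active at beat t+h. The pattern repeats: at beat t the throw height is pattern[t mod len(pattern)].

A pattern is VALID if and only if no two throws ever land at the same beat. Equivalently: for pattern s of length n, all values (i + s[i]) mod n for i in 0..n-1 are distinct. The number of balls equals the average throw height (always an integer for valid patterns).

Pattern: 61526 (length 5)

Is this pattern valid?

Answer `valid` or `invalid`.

i=0: (i + s[i]) mod n = (0 + 6) mod 5 = 1
i=1: (i + s[i]) mod n = (1 + 1) mod 5 = 2
i=2: (i + s[i]) mod n = (2 + 5) mod 5 = 2
i=3: (i + s[i]) mod n = (3 + 2) mod 5 = 0
i=4: (i + s[i]) mod n = (4 + 6) mod 5 = 0
Residues: [1, 2, 2, 0, 0], distinct: False

Answer: invalid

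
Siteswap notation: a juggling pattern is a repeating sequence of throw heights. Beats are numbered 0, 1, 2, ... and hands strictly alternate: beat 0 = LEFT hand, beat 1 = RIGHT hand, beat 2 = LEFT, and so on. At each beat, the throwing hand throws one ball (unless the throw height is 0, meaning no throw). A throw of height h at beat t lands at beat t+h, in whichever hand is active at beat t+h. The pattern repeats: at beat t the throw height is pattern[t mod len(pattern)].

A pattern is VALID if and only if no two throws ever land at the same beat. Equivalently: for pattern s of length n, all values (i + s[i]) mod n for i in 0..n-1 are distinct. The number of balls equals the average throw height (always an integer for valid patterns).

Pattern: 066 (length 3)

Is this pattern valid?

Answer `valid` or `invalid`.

i=0: (i + s[i]) mod n = (0 + 0) mod 3 = 0
i=1: (i + s[i]) mod n = (1 + 6) mod 3 = 1
i=2: (i + s[i]) mod n = (2 + 6) mod 3 = 2
Residues: [0, 1, 2], distinct: True

Answer: valid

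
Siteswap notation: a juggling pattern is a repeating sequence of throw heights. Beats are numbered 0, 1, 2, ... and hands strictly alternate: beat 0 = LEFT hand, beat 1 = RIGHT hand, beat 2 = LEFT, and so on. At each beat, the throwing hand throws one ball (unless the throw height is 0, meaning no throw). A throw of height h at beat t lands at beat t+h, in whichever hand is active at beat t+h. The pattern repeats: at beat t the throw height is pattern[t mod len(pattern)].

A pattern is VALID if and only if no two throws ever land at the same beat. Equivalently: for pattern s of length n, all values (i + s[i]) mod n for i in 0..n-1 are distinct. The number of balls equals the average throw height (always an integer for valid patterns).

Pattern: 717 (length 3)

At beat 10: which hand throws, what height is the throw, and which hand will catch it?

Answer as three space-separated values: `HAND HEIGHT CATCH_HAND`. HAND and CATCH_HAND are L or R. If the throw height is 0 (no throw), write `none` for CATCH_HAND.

Beat 10: 10 mod 2 = 0, so hand = L
Throw height = pattern[10 mod 3] = pattern[1] = 1
Lands at beat 10+1=11, 11 mod 2 = 1, so catch hand = R

Answer: L 1 R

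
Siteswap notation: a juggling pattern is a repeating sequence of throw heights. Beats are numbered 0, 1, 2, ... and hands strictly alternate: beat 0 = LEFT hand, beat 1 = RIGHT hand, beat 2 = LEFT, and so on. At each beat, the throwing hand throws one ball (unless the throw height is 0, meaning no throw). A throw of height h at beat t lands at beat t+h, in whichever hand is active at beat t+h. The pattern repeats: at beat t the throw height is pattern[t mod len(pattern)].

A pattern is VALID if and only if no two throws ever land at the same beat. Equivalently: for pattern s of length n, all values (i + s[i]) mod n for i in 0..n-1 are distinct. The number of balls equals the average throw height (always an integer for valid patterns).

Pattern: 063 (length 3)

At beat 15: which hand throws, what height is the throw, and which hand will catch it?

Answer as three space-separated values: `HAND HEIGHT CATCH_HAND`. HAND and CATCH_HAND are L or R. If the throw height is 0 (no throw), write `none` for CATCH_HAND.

Beat 15: 15 mod 2 = 1, so hand = R
Throw height = pattern[15 mod 3] = pattern[0] = 0

Answer: R 0 none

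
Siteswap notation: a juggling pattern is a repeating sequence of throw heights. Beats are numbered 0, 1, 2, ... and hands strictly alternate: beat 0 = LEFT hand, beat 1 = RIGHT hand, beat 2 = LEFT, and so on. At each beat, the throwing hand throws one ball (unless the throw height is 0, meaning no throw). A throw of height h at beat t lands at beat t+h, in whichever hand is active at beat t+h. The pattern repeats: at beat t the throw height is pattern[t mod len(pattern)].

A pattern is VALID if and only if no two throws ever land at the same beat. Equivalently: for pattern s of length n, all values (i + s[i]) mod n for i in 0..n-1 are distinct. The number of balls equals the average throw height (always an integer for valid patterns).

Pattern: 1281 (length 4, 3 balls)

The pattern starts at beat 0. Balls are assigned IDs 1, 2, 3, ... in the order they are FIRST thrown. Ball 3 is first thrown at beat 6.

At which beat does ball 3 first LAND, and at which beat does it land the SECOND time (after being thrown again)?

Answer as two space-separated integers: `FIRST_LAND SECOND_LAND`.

Answer: 14 22

Derivation:
Beat 0 (L): throw ball1 h=1 -> lands@1:R; in-air after throw: [b1@1:R]
Beat 1 (R): throw ball1 h=2 -> lands@3:R; in-air after throw: [b1@3:R]
Beat 2 (L): throw ball2 h=8 -> lands@10:L; in-air after throw: [b1@3:R b2@10:L]
Beat 3 (R): throw ball1 h=1 -> lands@4:L; in-air after throw: [b1@4:L b2@10:L]
Beat 4 (L): throw ball1 h=1 -> lands@5:R; in-air after throw: [b1@5:R b2@10:L]
Beat 5 (R): throw ball1 h=2 -> lands@7:R; in-air after throw: [b1@7:R b2@10:L]
Beat 6 (L): throw ball3 h=8 -> lands@14:L; in-air after throw: [b1@7:R b2@10:L b3@14:L]
Beat 7 (R): throw ball1 h=1 -> lands@8:L; in-air after throw: [b1@8:L b2@10:L b3@14:L]
Beat 8 (L): throw ball1 h=1 -> lands@9:R; in-air after throw: [b1@9:R b2@10:L b3@14:L]
Beat 9 (R): throw ball1 h=2 -> lands@11:R; in-air after throw: [b2@10:L b1@11:R b3@14:L]
Beat 10 (L): throw ball2 h=8 -> lands@18:L; in-air after throw: [b1@11:R b3@14:L b2@18:L]
Beat 11 (R): throw ball1 h=1 -> lands@12:L; in-air after throw: [b1@12:L b3@14:L b2@18:L]
Beat 12 (L): throw ball1 h=1 -> lands@13:R; in-air after throw: [b1@13:R b3@14:L b2@18:L]
Beat 13 (R): throw ball1 h=2 -> lands@15:R; in-air after throw: [b3@14:L b1@15:R b2@18:L]
Beat 14 (L): throw ball3 h=8 -> lands@22:L; in-air after throw: [b1@15:R b2@18:L b3@22:L]
Beat 15 (R): throw ball1 h=1 -> lands@16:L; in-air after throw: [b1@16:L b2@18:L b3@22:L]
Beat 16 (L): throw ball1 h=1 -> lands@17:R; in-air after throw: [b1@17:R b2@18:L b3@22:L]
Beat 17 (R): throw ball1 h=2 -> lands@19:R; in-air after throw: [b2@18:L b1@19:R b3@22:L]
Beat 18 (L): throw ball2 h=8 -> lands@26:L; in-air after throw: [b1@19:R b3@22:L b2@26:L]
Beat 19 (R): throw ball1 h=1 -> lands@20:L; in-air after throw: [b1@20:L b3@22:L b2@26:L]
Beat 20 (L): throw ball1 h=1 -> lands@21:R; in-air after throw: [b1@21:R b3@22:L b2@26:L]
Beat 21 (R): throw ball1 h=2 -> lands@23:R; in-air after throw: [b3@22:L b1@23:R b2@26:L]
Beat 22 (L): throw ball3 h=8 -> lands@30:L; in-air after throw: [b1@23:R b2@26:L b3@30:L]
Ball 3: thrown@6 h=8 -> first land @14; rethrown@14 h=8 -> second land @22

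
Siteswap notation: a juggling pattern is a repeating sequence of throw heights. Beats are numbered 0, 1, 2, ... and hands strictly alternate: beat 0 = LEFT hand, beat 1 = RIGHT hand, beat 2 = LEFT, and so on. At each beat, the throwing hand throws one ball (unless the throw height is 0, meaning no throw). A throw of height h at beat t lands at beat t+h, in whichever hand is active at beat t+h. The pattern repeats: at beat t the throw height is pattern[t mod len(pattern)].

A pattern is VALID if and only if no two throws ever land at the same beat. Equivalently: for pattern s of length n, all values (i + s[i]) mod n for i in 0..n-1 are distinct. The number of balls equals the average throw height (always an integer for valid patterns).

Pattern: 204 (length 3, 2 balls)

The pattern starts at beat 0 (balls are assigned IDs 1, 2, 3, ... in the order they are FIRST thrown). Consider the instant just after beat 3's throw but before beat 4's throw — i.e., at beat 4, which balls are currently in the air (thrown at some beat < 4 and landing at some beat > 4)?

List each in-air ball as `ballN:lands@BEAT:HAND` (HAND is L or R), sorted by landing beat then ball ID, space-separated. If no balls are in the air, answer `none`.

Beat 0 (L): throw ball1 h=2 -> lands@2:L; in-air after throw: [b1@2:L]
Beat 2 (L): throw ball1 h=4 -> lands@6:L; in-air after throw: [b1@6:L]
Beat 3 (R): throw ball2 h=2 -> lands@5:R; in-air after throw: [b2@5:R b1@6:L]

Answer: ball2:lands@5:R ball1:lands@6:L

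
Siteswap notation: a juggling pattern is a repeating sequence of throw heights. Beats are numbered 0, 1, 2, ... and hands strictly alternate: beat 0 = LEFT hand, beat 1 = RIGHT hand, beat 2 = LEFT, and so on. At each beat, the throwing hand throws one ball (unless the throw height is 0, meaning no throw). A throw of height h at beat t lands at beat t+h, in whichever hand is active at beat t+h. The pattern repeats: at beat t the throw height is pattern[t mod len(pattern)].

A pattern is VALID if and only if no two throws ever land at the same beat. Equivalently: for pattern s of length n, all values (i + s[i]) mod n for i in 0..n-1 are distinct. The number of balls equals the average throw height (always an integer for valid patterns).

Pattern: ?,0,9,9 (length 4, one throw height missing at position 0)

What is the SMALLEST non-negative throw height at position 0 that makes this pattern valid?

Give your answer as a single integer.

Answer: 2

Derivation:
i=0: s[i]=? (unknown)
i=1: (1 + 0) mod 4 = 1
i=2: (2 + 9) mod 4 = 3
i=3: (3 + 9) mod 4 = 0
Known residues: [0, 1, 3]; need a permutation of 0..3, so missing residue r = 2
Need (0 + s) mod 4 = 2; smallest s = (2 - 0) mod 4 = 2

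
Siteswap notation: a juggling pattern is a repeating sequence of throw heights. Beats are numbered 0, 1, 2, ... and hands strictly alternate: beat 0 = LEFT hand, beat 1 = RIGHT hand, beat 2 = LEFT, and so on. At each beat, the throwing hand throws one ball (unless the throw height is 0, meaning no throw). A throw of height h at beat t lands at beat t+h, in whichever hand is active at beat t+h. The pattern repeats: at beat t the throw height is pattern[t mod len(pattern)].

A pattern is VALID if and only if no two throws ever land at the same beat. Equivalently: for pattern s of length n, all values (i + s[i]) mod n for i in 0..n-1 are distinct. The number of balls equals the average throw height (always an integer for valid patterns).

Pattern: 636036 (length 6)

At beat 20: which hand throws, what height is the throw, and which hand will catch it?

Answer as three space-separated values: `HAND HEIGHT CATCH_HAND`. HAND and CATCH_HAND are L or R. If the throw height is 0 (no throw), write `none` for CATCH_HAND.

Beat 20: 20 mod 2 = 0, so hand = L
Throw height = pattern[20 mod 6] = pattern[2] = 6
Lands at beat 20+6=26, 26 mod 2 = 0, so catch hand = L

Answer: L 6 L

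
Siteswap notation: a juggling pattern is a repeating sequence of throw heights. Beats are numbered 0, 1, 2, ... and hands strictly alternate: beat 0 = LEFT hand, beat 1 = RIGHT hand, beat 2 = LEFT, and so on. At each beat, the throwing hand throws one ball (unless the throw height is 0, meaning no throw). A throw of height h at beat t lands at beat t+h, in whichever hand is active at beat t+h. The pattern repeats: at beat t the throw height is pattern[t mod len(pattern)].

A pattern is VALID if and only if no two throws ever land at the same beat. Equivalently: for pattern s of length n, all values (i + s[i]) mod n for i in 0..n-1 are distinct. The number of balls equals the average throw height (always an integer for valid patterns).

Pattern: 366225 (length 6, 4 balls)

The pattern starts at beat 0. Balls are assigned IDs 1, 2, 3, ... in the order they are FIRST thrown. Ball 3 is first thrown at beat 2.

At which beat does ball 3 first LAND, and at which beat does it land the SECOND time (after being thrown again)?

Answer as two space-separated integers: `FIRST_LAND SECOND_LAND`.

Answer: 8 14

Derivation:
Beat 0 (L): throw ball1 h=3 -> lands@3:R; in-air after throw: [b1@3:R]
Beat 1 (R): throw ball2 h=6 -> lands@7:R; in-air after throw: [b1@3:R b2@7:R]
Beat 2 (L): throw ball3 h=6 -> lands@8:L; in-air after throw: [b1@3:R b2@7:R b3@8:L]
Beat 3 (R): throw ball1 h=2 -> lands@5:R; in-air after throw: [b1@5:R b2@7:R b3@8:L]
Beat 4 (L): throw ball4 h=2 -> lands@6:L; in-air after throw: [b1@5:R b4@6:L b2@7:R b3@8:L]
Beat 5 (R): throw ball1 h=5 -> lands@10:L; in-air after throw: [b4@6:L b2@7:R b3@8:L b1@10:L]
Beat 6 (L): throw ball4 h=3 -> lands@9:R; in-air after throw: [b2@7:R b3@8:L b4@9:R b1@10:L]
Beat 7 (R): throw ball2 h=6 -> lands@13:R; in-air after throw: [b3@8:L b4@9:R b1@10:L b2@13:R]
Beat 8 (L): throw ball3 h=6 -> lands@14:L; in-air after throw: [b4@9:R b1@10:L b2@13:R b3@14:L]
Beat 9 (R): throw ball4 h=2 -> lands@11:R; in-air after throw: [b1@10:L b4@11:R b2@13:R b3@14:L]
Beat 10 (L): throw ball1 h=2 -> lands@12:L; in-air after throw: [b4@11:R b1@12:L b2@13:R b3@14:L]
Beat 11 (R): throw ball4 h=5 -> lands@16:L; in-air after throw: [b1@12:L b2@13:R b3@14:L b4@16:L]
Beat 12 (L): throw ball1 h=3 -> lands@15:R; in-air after throw: [b2@13:R b3@14:L b1@15:R b4@16:L]
Beat 13 (R): throw ball2 h=6 -> lands@19:R; in-air after throw: [b3@14:L b1@15:R b4@16:L b2@19:R]
Ball 3: thrown@2 h=6 -> first land @8; rethrown@8 h=6 -> second land @14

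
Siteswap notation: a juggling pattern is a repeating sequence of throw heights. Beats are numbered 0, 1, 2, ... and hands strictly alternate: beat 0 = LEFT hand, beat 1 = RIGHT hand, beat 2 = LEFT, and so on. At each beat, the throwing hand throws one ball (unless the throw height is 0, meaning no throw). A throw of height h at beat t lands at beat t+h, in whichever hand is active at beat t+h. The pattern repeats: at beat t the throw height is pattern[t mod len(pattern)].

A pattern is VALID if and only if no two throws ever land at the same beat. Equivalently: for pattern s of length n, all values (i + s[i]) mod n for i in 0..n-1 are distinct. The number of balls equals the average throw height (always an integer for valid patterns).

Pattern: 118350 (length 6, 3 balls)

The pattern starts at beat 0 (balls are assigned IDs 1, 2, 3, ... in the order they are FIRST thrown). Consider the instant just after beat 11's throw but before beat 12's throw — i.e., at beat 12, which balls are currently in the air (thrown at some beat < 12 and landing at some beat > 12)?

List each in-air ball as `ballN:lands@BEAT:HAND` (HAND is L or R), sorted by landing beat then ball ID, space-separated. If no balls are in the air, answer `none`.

Beat 0 (L): throw ball1 h=1 -> lands@1:R; in-air after throw: [b1@1:R]
Beat 1 (R): throw ball1 h=1 -> lands@2:L; in-air after throw: [b1@2:L]
Beat 2 (L): throw ball1 h=8 -> lands@10:L; in-air after throw: [b1@10:L]
Beat 3 (R): throw ball2 h=3 -> lands@6:L; in-air after throw: [b2@6:L b1@10:L]
Beat 4 (L): throw ball3 h=5 -> lands@9:R; in-air after throw: [b2@6:L b3@9:R b1@10:L]
Beat 6 (L): throw ball2 h=1 -> lands@7:R; in-air after throw: [b2@7:R b3@9:R b1@10:L]
Beat 7 (R): throw ball2 h=1 -> lands@8:L; in-air after throw: [b2@8:L b3@9:R b1@10:L]
Beat 8 (L): throw ball2 h=8 -> lands@16:L; in-air after throw: [b3@9:R b1@10:L b2@16:L]
Beat 9 (R): throw ball3 h=3 -> lands@12:L; in-air after throw: [b1@10:L b3@12:L b2@16:L]
Beat 10 (L): throw ball1 h=5 -> lands@15:R; in-air after throw: [b3@12:L b1@15:R b2@16:L]
Beat 12 (L): throw ball3 h=1 -> lands@13:R; in-air after throw: [b3@13:R b1@15:R b2@16:L]

Answer: ball1:lands@15:R ball2:lands@16:L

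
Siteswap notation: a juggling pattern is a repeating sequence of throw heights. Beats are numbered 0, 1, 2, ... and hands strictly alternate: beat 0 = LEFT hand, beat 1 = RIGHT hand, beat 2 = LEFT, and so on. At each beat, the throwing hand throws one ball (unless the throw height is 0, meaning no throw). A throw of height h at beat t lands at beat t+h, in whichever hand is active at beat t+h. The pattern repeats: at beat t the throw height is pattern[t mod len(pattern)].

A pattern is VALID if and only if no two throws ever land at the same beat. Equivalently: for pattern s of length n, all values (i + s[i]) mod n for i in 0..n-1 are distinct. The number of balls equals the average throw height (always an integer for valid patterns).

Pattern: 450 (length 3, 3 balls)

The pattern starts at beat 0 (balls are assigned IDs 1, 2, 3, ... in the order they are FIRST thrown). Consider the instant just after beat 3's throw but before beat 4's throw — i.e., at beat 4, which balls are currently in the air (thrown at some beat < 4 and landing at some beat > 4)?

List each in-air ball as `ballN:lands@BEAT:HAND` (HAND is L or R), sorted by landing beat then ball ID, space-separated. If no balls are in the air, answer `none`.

Beat 0 (L): throw ball1 h=4 -> lands@4:L; in-air after throw: [b1@4:L]
Beat 1 (R): throw ball2 h=5 -> lands@6:L; in-air after throw: [b1@4:L b2@6:L]
Beat 3 (R): throw ball3 h=4 -> lands@7:R; in-air after throw: [b1@4:L b2@6:L b3@7:R]
Beat 4 (L): throw ball1 h=5 -> lands@9:R; in-air after throw: [b2@6:L b3@7:R b1@9:R]

Answer: ball2:lands@6:L ball3:lands@7:R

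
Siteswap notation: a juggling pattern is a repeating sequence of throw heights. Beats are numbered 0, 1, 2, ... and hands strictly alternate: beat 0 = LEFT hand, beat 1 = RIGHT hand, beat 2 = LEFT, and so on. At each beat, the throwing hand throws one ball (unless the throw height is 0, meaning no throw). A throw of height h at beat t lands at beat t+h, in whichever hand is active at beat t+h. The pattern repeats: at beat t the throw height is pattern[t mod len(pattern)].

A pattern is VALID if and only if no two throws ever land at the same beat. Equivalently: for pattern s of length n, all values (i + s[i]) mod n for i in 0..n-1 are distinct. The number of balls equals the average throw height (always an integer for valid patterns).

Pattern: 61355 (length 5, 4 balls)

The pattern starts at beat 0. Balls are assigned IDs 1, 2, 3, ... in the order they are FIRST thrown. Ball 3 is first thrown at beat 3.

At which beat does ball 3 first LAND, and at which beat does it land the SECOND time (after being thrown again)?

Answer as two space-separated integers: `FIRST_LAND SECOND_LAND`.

Beat 0 (L): throw ball1 h=6 -> lands@6:L; in-air after throw: [b1@6:L]
Beat 1 (R): throw ball2 h=1 -> lands@2:L; in-air after throw: [b2@2:L b1@6:L]
Beat 2 (L): throw ball2 h=3 -> lands@5:R; in-air after throw: [b2@5:R b1@6:L]
Beat 3 (R): throw ball3 h=5 -> lands@8:L; in-air after throw: [b2@5:R b1@6:L b3@8:L]
Beat 4 (L): throw ball4 h=5 -> lands@9:R; in-air after throw: [b2@5:R b1@6:L b3@8:L b4@9:R]
Beat 5 (R): throw ball2 h=6 -> lands@11:R; in-air after throw: [b1@6:L b3@8:L b4@9:R b2@11:R]
Beat 6 (L): throw ball1 h=1 -> lands@7:R; in-air after throw: [b1@7:R b3@8:L b4@9:R b2@11:R]
Beat 7 (R): throw ball1 h=3 -> lands@10:L; in-air after throw: [b3@8:L b4@9:R b1@10:L b2@11:R]
Beat 8 (L): throw ball3 h=5 -> lands@13:R; in-air after throw: [b4@9:R b1@10:L b2@11:R b3@13:R]
Beat 9 (R): throw ball4 h=5 -> lands@14:L; in-air after throw: [b1@10:L b2@11:R b3@13:R b4@14:L]
Beat 10 (L): throw ball1 h=6 -> lands@16:L; in-air after throw: [b2@11:R b3@13:R b4@14:L b1@16:L]
Beat 11 (R): throw ball2 h=1 -> lands@12:L; in-air after throw: [b2@12:L b3@13:R b4@14:L b1@16:L]
Beat 12 (L): throw ball2 h=3 -> lands@15:R; in-air after throw: [b3@13:R b4@14:L b2@15:R b1@16:L]
Beat 13 (R): throw ball3 h=5 -> lands@18:L; in-air after throw: [b4@14:L b2@15:R b1@16:L b3@18:L]
Ball 3: thrown@3 h=5 -> first land @8; rethrown@8 h=5 -> second land @13

Answer: 8 13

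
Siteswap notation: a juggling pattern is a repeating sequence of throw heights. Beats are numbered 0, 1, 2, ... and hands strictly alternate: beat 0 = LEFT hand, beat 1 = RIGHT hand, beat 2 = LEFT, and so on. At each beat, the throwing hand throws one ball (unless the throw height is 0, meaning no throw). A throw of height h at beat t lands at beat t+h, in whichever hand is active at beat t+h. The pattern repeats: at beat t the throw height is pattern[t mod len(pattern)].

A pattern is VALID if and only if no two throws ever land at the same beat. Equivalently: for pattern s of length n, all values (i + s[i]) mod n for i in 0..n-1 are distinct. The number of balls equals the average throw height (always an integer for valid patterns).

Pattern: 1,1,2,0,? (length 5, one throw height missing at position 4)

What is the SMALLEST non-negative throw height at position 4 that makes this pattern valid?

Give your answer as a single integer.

i=0: (0 + 1) mod 5 = 1
i=1: (1 + 1) mod 5 = 2
i=2: (2 + 2) mod 5 = 4
i=3: (3 + 0) mod 5 = 3
i=4: s[i]=? (unknown)
Known residues: [1, 2, 3, 4]; need a permutation of 0..4, so missing residue r = 0
Need (4 + s) mod 5 = 0; smallest s = (0 - 4) mod 5 = 1

Answer: 1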